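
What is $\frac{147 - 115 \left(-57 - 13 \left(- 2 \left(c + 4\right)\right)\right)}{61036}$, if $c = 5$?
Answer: $- \frac{5052}{15259} \approx -0.33108$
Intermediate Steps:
$\frac{147 - 115 \left(-57 - 13 \left(- 2 \left(c + 4\right)\right)\right)}{61036} = \frac{147 - 115 \left(-57 - 13 \left(- 2 \left(5 + 4\right)\right)\right)}{61036} = \left(147 - 115 \left(-57 - 13 \left(\left(-2\right) 9\right)\right)\right) \frac{1}{61036} = \left(147 - 115 \left(-57 - -234\right)\right) \frac{1}{61036} = \left(147 - 115 \left(-57 + 234\right)\right) \frac{1}{61036} = \left(147 - 20355\right) \frac{1}{61036} = \left(-20208\right) \frac{1}{61036} = - \frac{5052}{15259}$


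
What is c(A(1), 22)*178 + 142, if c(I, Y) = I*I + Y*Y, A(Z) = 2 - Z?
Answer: 86472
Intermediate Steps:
c(I, Y) = I**2 + Y**2
c(A(1), 22)*178 + 142 = ((2 - 1*1)**2 + 22**2)*178 + 142 = ((2 - 1)**2 + 484)*178 + 142 = (1**2 + 484)*178 + 142 = (1 + 484)*178 + 142 = 485*178 + 142 = 86330 + 142 = 86472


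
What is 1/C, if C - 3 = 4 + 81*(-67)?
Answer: -1/5420 ≈ -0.00018450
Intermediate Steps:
C = -5420 (C = 3 + (4 + 81*(-67)) = 3 + (4 - 5427) = 3 - 5423 = -5420)
1/C = 1/(-5420) = -1/5420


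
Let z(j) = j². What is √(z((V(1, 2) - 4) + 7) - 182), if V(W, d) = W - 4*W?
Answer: I*√182 ≈ 13.491*I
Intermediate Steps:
V(W, d) = -3*W
√(z((V(1, 2) - 4) + 7) - 182) = √(((-3*1 - 4) + 7)² - 182) = √(((-3 - 4) + 7)² - 182) = √((-7 + 7)² - 182) = √(0² - 182) = √(0 - 182) = √(-182) = I*√182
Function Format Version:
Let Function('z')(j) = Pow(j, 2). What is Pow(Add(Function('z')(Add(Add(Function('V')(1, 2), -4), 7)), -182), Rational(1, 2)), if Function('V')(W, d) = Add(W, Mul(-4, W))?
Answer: Mul(I, Pow(182, Rational(1, 2))) ≈ Mul(13.491, I)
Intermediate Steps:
Function('V')(W, d) = Mul(-3, W)
Pow(Add(Function('z')(Add(Add(Function('V')(1, 2), -4), 7)), -182), Rational(1, 2)) = Pow(Add(Pow(Add(Add(Mul(-3, 1), -4), 7), 2), -182), Rational(1, 2)) = Pow(Add(Pow(Add(Add(-3, -4), 7), 2), -182), Rational(1, 2)) = Pow(Add(Pow(Add(-7, 7), 2), -182), Rational(1, 2)) = Pow(Add(Pow(0, 2), -182), Rational(1, 2)) = Pow(Add(0, -182), Rational(1, 2)) = Pow(-182, Rational(1, 2)) = Mul(I, Pow(182, Rational(1, 2)))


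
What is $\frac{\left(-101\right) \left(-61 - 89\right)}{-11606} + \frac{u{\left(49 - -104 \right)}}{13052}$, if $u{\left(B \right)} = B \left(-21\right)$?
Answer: $- \frac{117513939}{75740756} \approx -1.5515$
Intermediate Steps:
$u{\left(B \right)} = - 21 B$
$\frac{\left(-101\right) \left(-61 - 89\right)}{-11606} + \frac{u{\left(49 - -104 \right)}}{13052} = \frac{\left(-101\right) \left(-61 - 89\right)}{-11606} + \frac{\left(-21\right) \left(49 - -104\right)}{13052} = \left(-101\right) \left(-150\right) \left(- \frac{1}{11606}\right) + - 21 \left(49 + 104\right) \frac{1}{13052} = 15150 \left(- \frac{1}{11606}\right) + \left(-21\right) 153 \cdot \frac{1}{13052} = - \frac{7575}{5803} - \frac{3213}{13052} = - \frac{117513939}{75740756}$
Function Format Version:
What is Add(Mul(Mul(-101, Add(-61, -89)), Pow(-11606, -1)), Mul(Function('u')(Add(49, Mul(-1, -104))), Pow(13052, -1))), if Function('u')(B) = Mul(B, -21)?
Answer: Rational(-117513939, 75740756) ≈ -1.5515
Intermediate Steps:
Function('u')(B) = Mul(-21, B)
Add(Mul(Mul(-101, Add(-61, -89)), Pow(-11606, -1)), Mul(Function('u')(Add(49, Mul(-1, -104))), Pow(13052, -1))) = Add(Mul(Mul(-101, Add(-61, -89)), Pow(-11606, -1)), Mul(Mul(-21, Add(49, Mul(-1, -104))), Pow(13052, -1))) = Add(Mul(Mul(-101, -150), Rational(-1, 11606)), Mul(Mul(-21, Add(49, 104)), Rational(1, 13052))) = Add(Mul(15150, Rational(-1, 11606)), Mul(Mul(-21, 153), Rational(1, 13052))) = Add(Rational(-7575, 5803), Mul(-3213, Rational(1, 13052))) = Add(Rational(-7575, 5803), Rational(-3213, 13052)) = Rational(-117513939, 75740756)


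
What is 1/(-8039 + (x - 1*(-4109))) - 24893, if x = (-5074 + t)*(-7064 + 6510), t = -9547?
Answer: -201536316871/8096104 ≈ -24893.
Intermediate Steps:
x = 8100034 (x = (-5074 - 9547)*(-7064 + 6510) = -14621*(-554) = 8100034)
1/(-8039 + (x - 1*(-4109))) - 24893 = 1/(-8039 + (8100034 - 1*(-4109))) - 24893 = 1/(-8039 + (8100034 + 4109)) - 24893 = 1/(-8039 + 8104143) - 24893 = 1/8096104 - 24893 = -201536316871/8096104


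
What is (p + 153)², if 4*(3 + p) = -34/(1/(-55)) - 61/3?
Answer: 54007801/144 ≈ 3.7505e+5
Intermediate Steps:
p = 5513/12 (p = -3 + (-34/(1/(-55)) - 61/3)/4 = -3 + (-34/(-1/55) - 61*⅓)/4 = -3 + (-34*(-55) - 61/3)/4 = -3 + (1870 - 61/3)/4 = -3 + (¼)*(5549/3) = -3 + 5549/12 = 5513/12 ≈ 459.42)
(p + 153)² = (5513/12 + 153)² = (7349/12)² = 54007801/144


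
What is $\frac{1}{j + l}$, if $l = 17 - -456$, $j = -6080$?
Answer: $- \frac{1}{5607} \approx -0.00017835$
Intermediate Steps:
$l = 473$ ($l = 17 + 456 = 473$)
$\frac{1}{j + l} = \frac{1}{-6080 + 473} = \frac{1}{-5607} = - \frac{1}{5607}$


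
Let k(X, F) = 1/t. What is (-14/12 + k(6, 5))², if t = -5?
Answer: 1681/900 ≈ 1.8678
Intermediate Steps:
k(X, F) = -⅕ (k(X, F) = 1/(-5) = -⅕)
(-14/12 + k(6, 5))² = (-14/12 - ⅕)² = (-14*1/12 - ⅕)² = (-7/6 - ⅕)² = (-41/30)² = 1681/900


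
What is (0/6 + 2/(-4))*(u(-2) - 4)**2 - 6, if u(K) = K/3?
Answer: -152/9 ≈ -16.889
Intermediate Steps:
u(K) = K/3 (u(K) = K*(1/3) = K/3)
(0/6 + 2/(-4))*(u(-2) - 4)**2 - 6 = (0/6 + 2/(-4))*((1/3)*(-2) - 4)**2 - 6 = (0*(1/6) + 2*(-1/4))*(-2/3 - 4)**2 - 6 = (0 - 1/2)*(-14/3)**2 - 6 = -1/2*196/9 - 6 = -98/9 - 6 = -152/9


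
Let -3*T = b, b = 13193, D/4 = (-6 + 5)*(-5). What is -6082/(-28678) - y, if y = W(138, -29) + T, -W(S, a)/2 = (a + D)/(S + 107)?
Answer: 46349195444/10539165 ≈ 4397.8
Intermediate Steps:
D = 20 (D = 4*((-6 + 5)*(-5)) = 4*(-1*(-5)) = 4*5 = 20)
W(S, a) = -2*(20 + a)/(107 + S) (W(S, a) = -2*(a + 20)/(S + 107) = -2*(20 + a)/(107 + S))
T = -13193/3 (T = -⅓*13193 = -13193/3 ≈ -4397.7)
y = -3232231/735 (y = 2*(-20 - 1*(-29))/(107 + 138) - 13193/3 = 2*(-20 + 29)/245 - 13193/3 = 2*(1/245)*9 - 13193/3 = 18/245 - 13193/3 = -3232231/735 ≈ -4397.6)
-6082/(-28678) - y = -6082/(-28678) - 1*(-3232231/735) = -6082*(-1/28678) + 3232231/735 = 3041/14339 + 3232231/735 = 46349195444/10539165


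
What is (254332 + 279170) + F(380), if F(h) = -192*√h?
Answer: 533502 - 384*√95 ≈ 5.2976e+5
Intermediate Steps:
(254332 + 279170) + F(380) = (254332 + 279170) - 384*√95 = 533502 - 384*√95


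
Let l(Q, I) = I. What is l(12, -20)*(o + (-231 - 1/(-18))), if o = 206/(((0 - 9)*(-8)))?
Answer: 13685/3 ≈ 4561.7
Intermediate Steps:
o = 103/36 (o = 206/((-9*(-8))) = 206/72 = 206*(1/72) = 103/36 ≈ 2.8611)
l(12, -20)*(o + (-231 - 1/(-18))) = -20*(103/36 + (-231 - 1/(-18))) = -20*(103/36 + (-231 - 1*(-1/18))) = -20*(103/36 + (-231 + 1/18)) = -20*(103/36 - 4157/18) = -20*(-2737/12) = 13685/3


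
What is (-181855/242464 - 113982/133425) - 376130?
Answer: -4056047652810341/10783586400 ≈ -3.7613e+5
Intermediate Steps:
(-181855/242464 - 113982/133425) - 376130 = (-181855*1/242464 - 113982*1/133425) - 376130 = (-181855/242464 - 37994/44475) - 376130 = -17300178341/10783586400 - 376130 = -4056047652810341/10783586400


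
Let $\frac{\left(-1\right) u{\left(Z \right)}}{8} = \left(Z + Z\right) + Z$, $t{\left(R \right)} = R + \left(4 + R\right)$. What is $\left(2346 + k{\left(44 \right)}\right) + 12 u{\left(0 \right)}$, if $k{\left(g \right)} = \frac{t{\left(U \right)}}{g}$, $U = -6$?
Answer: $\frac{25804}{11} \approx 2345.8$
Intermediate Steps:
$t{\left(R \right)} = 4 + 2 R$
$k{\left(g \right)} = - \frac{8}{g}$ ($k{\left(g \right)} = \frac{4 + 2 \left(-6\right)}{g} = \frac{4 - 12}{g} = - \frac{8}{g}$)
$u{\left(Z \right)} = - 24 Z$ ($u{\left(Z \right)} = - 8 \left(\left(Z + Z\right) + Z\right) = - 8 \left(2 Z + Z\right) = - 8 \cdot 3 Z = - 24 Z$)
$\left(2346 + k{\left(44 \right)}\right) + 12 u{\left(0 \right)} = \left(2346 - \frac{8}{44}\right) + 12 \left(\left(-24\right) 0\right) = \left(2346 - \frac{2}{11}\right) + 12 \cdot 0 = \left(2346 - \frac{2}{11}\right) + 0 = \frac{25804}{11} + 0 = \frac{25804}{11}$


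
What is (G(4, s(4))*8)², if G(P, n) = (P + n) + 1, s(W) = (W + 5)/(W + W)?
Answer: 2401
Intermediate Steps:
s(W) = (5 + W)/(2*W) (s(W) = (5 + W)/((2*W)) = (5 + W)*(1/(2*W)) = (5 + W)/(2*W))
G(P, n) = 1 + P + n
(G(4, s(4))*8)² = ((1 + 4 + (½)*(5 + 4)/4)*8)² = ((1 + 4 + (½)*(¼)*9)*8)² = ((1 + 4 + 9/8)*8)² = ((49/8)*8)² = 49² = 2401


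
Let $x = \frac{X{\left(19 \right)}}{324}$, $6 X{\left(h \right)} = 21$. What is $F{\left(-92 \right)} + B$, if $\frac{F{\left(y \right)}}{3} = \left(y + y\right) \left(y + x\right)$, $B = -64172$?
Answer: $- \frac{361637}{27} \approx -13394.0$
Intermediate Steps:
$X{\left(h \right)} = \frac{7}{2}$ ($X{\left(h \right)} = \frac{1}{6} \cdot 21 = \frac{7}{2}$)
$x = \frac{7}{648}$ ($x = \frac{7}{2 \cdot 324} = \frac{7}{2} \cdot \frac{1}{324} = \frac{7}{648} \approx 0.010802$)
$F{\left(y \right)} = 6 y \left(\frac{7}{648} + y\right)$ ($F{\left(y \right)} = 3 \left(y + y\right) \left(y + \frac{7}{648}\right) = 3 \cdot 2 y \left(\frac{7}{648} + y\right) = 6 y \left(\frac{7}{648} + y\right)$)
$F{\left(-92 \right)} + B = \frac{1}{108} \left(-92\right) \left(7 + 648 \left(-92\right)\right) - 64172 = \frac{1}{108} \left(-92\right) \left(7 - 59616\right) - 64172 = \frac{1}{108} \left(-92\right) \left(-59609\right) - 64172 = \frac{1371007}{27} - 64172 = - \frac{361637}{27}$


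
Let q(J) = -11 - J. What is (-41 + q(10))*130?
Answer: -8060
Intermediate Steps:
(-41 + q(10))*130 = (-41 + (-11 - 1*10))*130 = (-41 + (-11 - 10))*130 = (-41 - 21)*130 = -62*130 = -8060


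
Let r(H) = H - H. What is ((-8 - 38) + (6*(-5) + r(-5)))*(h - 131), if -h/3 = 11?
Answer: 12464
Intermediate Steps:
h = -33 (h = -3*11 = -33)
r(H) = 0
((-8 - 38) + (6*(-5) + r(-5)))*(h - 131) = ((-8 - 38) + (6*(-5) + 0))*(-33 - 131) = (-46 + (-30 + 0))*(-164) = (-46 - 30)*(-164) = -76*(-164) = 12464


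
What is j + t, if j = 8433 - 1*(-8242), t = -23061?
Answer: -6386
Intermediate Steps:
j = 16675 (j = 8433 + 8242 = 16675)
j + t = 16675 - 23061 = -6386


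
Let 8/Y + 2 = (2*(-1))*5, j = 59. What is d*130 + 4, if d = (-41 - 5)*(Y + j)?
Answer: -1046488/3 ≈ -3.4883e+5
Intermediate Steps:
Y = -⅔ (Y = 8/(-2 + (2*(-1))*5) = 8/(-2 - 2*5) = 8/(-2 - 10) = 8/(-12) = 8*(-1/12) = -⅔ ≈ -0.66667)
d = -8050/3 (d = (-41 - 5)*(-⅔ + 59) = -46*175/3 = -8050/3 ≈ -2683.3)
d*130 + 4 = -8050/3*130 + 4 = -1046500/3 + 4 = -1046488/3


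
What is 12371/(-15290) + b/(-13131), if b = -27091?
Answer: 1811351/1444410 ≈ 1.2540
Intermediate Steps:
12371/(-15290) + b/(-13131) = 12371/(-15290) - 27091/(-13131) = 12371*(-1/15290) - 27091*(-1/13131) = -89/110 + 27091/13131 = 1811351/1444410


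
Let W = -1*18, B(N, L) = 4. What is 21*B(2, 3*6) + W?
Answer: 66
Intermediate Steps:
W = -18
21*B(2, 3*6) + W = 21*4 - 18 = 84 - 18 = 66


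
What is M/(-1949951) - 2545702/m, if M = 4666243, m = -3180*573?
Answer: -1769276929709/1776541857570 ≈ -0.99591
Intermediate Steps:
m = -1822140
M/(-1949951) - 2545702/m = 4666243/(-1949951) - 2545702/(-1822140) = 4666243*(-1/1949951) - 2545702*(-1/1822140) = -4666243/1949951 + 1272851/911070 = -1769276929709/1776541857570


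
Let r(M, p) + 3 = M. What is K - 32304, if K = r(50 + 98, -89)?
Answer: -32159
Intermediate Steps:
r(M, p) = -3 + M
K = 145 (K = -3 + (50 + 98) = -3 + 148 = 145)
K - 32304 = 145 - 32304 = -32159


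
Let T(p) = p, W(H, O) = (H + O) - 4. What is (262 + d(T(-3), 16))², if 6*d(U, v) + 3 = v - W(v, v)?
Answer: 269361/4 ≈ 67340.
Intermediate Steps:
W(H, O) = -4 + H + O
d(U, v) = ⅙ - v/6 (d(U, v) = -½ + (v - (-4 + v + v))/6 = -½ + (v - (-4 + 2*v))/6 = -½ + (v + (4 - 2*v))/6 = -½ + (4 - v)/6 = -½ + (⅔ - v/6) = ⅙ - v/6)
(262 + d(T(-3), 16))² = (262 + (⅙ - ⅙*16))² = (262 + (⅙ - 8/3))² = (262 - 5/2)² = (519/2)² = 269361/4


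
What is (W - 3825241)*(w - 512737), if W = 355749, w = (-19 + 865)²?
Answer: -704234016668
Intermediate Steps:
w = 715716 (w = 846² = 715716)
(W - 3825241)*(w - 512737) = (355749 - 3825241)*(715716 - 512737) = -3469492*202979 = -704234016668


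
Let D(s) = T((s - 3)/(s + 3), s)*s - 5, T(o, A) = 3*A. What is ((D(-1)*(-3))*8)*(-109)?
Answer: -5232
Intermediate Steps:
D(s) = -5 + 3*s**2 (D(s) = (3*s)*s - 5 = 3*s**2 - 5 = -5 + 3*s**2)
((D(-1)*(-3))*8)*(-109) = (((-5 + 3*(-1)**2)*(-3))*8)*(-109) = (((-5 + 3*1)*(-3))*8)*(-109) = (((-5 + 3)*(-3))*8)*(-109) = (-2*(-3)*8)*(-109) = (6*8)*(-109) = 48*(-109) = -5232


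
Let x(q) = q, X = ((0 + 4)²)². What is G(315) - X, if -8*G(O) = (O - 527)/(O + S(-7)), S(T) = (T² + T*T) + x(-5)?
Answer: -208843/816 ≈ -255.94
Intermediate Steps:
X = 256 (X = (4²)² = 16² = 256)
S(T) = -5 + 2*T² (S(T) = (T² + T*T) - 5 = (T² + T²) - 5 = 2*T² - 5 = -5 + 2*T²)
G(O) = -(-527 + O)/(8*(93 + O)) (G(O) = -(O - 527)/(8*(O + (-5 + 2*(-7)²))) = -(-527 + O)/(8*(O + (-5 + 2*49))) = -(-527 + O)/(8*(O + (-5 + 98))) = -(-527 + O)/(8*(O + 93)) = -(-527 + O)/(8*(93 + O)))
G(315) - X = (527 - 1*315)/(8*(93 + 315)) - 1*256 = (⅛)*(527 - 315)/408 - 256 = (⅛)*(1/408)*212 - 256 = 53/816 - 256 = -208843/816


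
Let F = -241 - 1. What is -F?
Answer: 242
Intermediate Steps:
F = -242
-F = -1*(-242) = 242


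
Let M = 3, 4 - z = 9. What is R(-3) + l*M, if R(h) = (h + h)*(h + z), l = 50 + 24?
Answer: 270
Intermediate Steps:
l = 74
z = -5 (z = 4 - 1*9 = 4 - 9 = -5)
R(h) = 2*h*(-5 + h) (R(h) = (h + h)*(h - 5) = (2*h)*(-5 + h) = 2*h*(-5 + h))
R(-3) + l*M = 2*(-3)*(-5 - 3) + 74*3 = 2*(-3)*(-8) + 222 = 48 + 222 = 270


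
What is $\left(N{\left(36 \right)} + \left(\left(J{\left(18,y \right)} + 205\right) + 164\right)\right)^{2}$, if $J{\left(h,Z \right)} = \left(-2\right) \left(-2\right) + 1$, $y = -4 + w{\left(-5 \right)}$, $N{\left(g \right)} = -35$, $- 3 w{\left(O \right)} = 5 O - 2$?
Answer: $114921$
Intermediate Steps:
$w{\left(O \right)} = \frac{2}{3} - \frac{5 O}{3}$ ($w{\left(O \right)} = - \frac{5 O - 2}{3} = - \frac{-2 + 5 O}{3} = \frac{2}{3} - \frac{5 O}{3}$)
$y = 5$ ($y = -4 + \left(\frac{2}{3} - - \frac{25}{3}\right) = -4 + \left(\frac{2}{3} + \frac{25}{3}\right) = -4 + 9 = 5$)
$J{\left(h,Z \right)} = 5$ ($J{\left(h,Z \right)} = 4 + 1 = 5$)
$\left(N{\left(36 \right)} + \left(\left(J{\left(18,y \right)} + 205\right) + 164\right)\right)^{2} = \left(-35 + \left(\left(5 + 205\right) + 164\right)\right)^{2} = \left(-35 + \left(210 + 164\right)\right)^{2} = \left(-35 + 374\right)^{2} = 339^{2} = 114921$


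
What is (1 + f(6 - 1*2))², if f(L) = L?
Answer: 25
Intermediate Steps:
(1 + f(6 - 1*2))² = (1 + (6 - 1*2))² = (1 + (6 - 2))² = (1 + 4)² = 5² = 25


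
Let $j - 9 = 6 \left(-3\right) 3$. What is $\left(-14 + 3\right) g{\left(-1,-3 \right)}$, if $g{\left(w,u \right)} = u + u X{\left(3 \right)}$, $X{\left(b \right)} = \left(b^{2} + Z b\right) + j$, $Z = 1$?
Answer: $-1056$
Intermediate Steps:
$j = -45$ ($j = 9 + 6 \left(-3\right) 3 = 9 - 54 = -45$)
$X{\left(b \right)} = -45 + b + b^{2}$ ($X{\left(b \right)} = \left(b^{2} + 1 b\right) - 45 = \left(b^{2} + b\right) - 45 = \left(b + b^{2}\right) - 45 = -45 + b + b^{2}$)
$g{\left(w,u \right)} = - 32 u$ ($g{\left(w,u \right)} = u + u \left(-45 + 3 + 3^{2}\right) = u + u \left(-45 + 3 + 9\right) = u + u \left(-33\right) = u - 33 u = - 32 u$)
$\left(-14 + 3\right) g{\left(-1,-3 \right)} = \left(-14 + 3\right) \left(\left(-32\right) \left(-3\right)\right) = \left(-11\right) 96 = -1056$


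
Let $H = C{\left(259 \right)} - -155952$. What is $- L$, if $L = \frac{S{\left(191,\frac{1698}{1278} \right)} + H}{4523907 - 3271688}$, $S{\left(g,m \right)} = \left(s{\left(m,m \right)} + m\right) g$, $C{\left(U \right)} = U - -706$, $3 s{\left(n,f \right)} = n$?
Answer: $- \frac{100486175}{800167941} \approx -0.12558$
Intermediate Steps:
$s{\left(n,f \right)} = \frac{n}{3}$
$C{\left(U \right)} = 706 + U$ ($C{\left(U \right)} = U + 706 = 706 + U$)
$H = 156917$ ($H = \left(706 + 259\right) - -155952 = 965 + 155952 = 156917$)
$S{\left(g,m \right)} = \frac{4 g m}{3}$ ($S{\left(g,m \right)} = \left(\frac{m}{3} + m\right) g = \frac{4 m}{3} g = \frac{4 g m}{3}$)
$L = \frac{100486175}{800167941}$ ($L = \frac{\frac{4}{3} \cdot 191 \cdot \frac{1698}{1278} + 156917}{4523907 - 3271688} = \frac{\frac{4}{3} \cdot 191 \cdot 1698 \cdot \frac{1}{1278} + 156917}{1252219} = \left(\frac{4}{3} \cdot 191 \cdot \frac{283}{213} + 156917\right) \frac{1}{1252219} = \left(\frac{216212}{639} + 156917\right) \frac{1}{1252219} = \frac{100486175}{639} \cdot \frac{1}{1252219} = \frac{100486175}{800167941} \approx 0.12558$)
$- L = \left(-1\right) \frac{100486175}{800167941} = - \frac{100486175}{800167941}$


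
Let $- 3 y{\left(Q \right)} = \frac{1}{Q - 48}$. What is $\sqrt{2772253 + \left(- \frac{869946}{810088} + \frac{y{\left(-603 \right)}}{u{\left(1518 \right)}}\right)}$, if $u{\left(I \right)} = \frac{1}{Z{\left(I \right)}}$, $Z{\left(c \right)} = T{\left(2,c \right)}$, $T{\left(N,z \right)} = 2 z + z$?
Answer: $\frac{\sqrt{5354229000995756922579}}{43947274} \approx 1665.0$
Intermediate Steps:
$T{\left(N,z \right)} = 3 z$
$Z{\left(c \right)} = 3 c$
$u{\left(I \right)} = \frac{1}{3 I}$
$y{\left(Q \right)} = - \frac{1}{3 \left(-48 + Q\right)}$ ($y{\left(Q \right)} = - \frac{1}{3 \left(Q - 48\right)} = - \frac{1}{3 \left(-48 + Q\right)}$)
$\sqrt{2772253 + \left(- \frac{869946}{810088} + \frac{y{\left(-603 \right)}}{u{\left(1518 \right)}}\right)} = \sqrt{2772253 - \left(\frac{434973}{405044} - \frac{\left(-1\right) \frac{1}{-144 + 3 \left(-603\right)}}{\frac{1}{3} \cdot \frac{1}{1518}}\right)} = \sqrt{2772253 - \left(\frac{434973}{405044} - \frac{\left(-1\right) \frac{1}{-144 - 1809}}{\frac{1}{3} \cdot \frac{1}{1518}}\right)} = \sqrt{2772253 - \left(\frac{434973}{405044} - - \frac{1}{-1953} \frac{1}{\frac{1}{4554}}\right)} = \sqrt{2772253 - \left(\frac{434973}{405044} - \left(-1\right) \left(- \frac{1}{1953}\right) 4554\right)} = \sqrt{2772253 + \left(- \frac{434973}{405044} + \frac{1}{1953} \cdot 4554\right)} = \sqrt{2772253 + \left(- \frac{434973}{405044} + \frac{506}{217}\right)} = \sqrt{2772253 + \frac{110563123}{87894548}} = \sqrt{\frac{243666034939767}{87894548}} = \frac{\sqrt{5354229000995756922579}}{43947274}$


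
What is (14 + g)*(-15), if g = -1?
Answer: -195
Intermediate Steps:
(14 + g)*(-15) = (14 - 1)*(-15) = 13*(-15) = -195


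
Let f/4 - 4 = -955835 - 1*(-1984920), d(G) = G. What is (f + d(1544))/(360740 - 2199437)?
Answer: -4117900/1838697 ≈ -2.2396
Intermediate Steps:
f = 4116356 (f = 16 + 4*(-955835 - 1*(-1984920)) = 16 + 4*(-955835 + 1984920) = 16 + 4*1029085 = 16 + 4116340 = 4116356)
(f + d(1544))/(360740 - 2199437) = (4116356 + 1544)/(360740 - 2199437) = 4117900/(-1838697) = 4117900*(-1/1838697) = -4117900/1838697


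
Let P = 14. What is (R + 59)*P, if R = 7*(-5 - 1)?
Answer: 238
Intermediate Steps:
R = -42 (R = 7*(-6) = -42)
(R + 59)*P = (-42 + 59)*14 = 17*14 = 238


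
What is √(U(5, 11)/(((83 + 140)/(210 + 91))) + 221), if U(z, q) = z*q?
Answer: √14681874/223 ≈ 17.182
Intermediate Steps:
U(z, q) = q*z
√(U(5, 11)/(((83 + 140)/(210 + 91))) + 221) = √((11*5)/(((83 + 140)/(210 + 91))) + 221) = √(55/((223/301)) + 221) = √(55/((223*(1/301))) + 221) = √(55/(223/301) + 221) = √(55*(301/223) + 221) = √(16555/223 + 221) = √(65838/223) = √14681874/223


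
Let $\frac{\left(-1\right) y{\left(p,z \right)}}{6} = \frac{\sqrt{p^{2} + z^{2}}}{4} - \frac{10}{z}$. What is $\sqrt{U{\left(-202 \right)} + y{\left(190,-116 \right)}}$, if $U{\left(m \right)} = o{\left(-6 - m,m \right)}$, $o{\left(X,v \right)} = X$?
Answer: $\frac{\sqrt{164401 - 2523 \sqrt{12389}}}{29} \approx 11.766 i$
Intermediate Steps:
$U{\left(m \right)} = -6 - m$
$y{\left(p,z \right)} = \frac{60}{z} - \frac{3 \sqrt{p^{2} + z^{2}}}{2}$ ($y{\left(p,z \right)} = - 6 \left(\frac{\sqrt{p^{2} + z^{2}}}{4} - \frac{10}{z}\right) = - 6 \left(- \frac{10}{z} + \frac{\sqrt{p^{2} + z^{2}}}{4}\right) = \frac{60}{z} - \frac{3 \sqrt{p^{2} + z^{2}}}{2}$)
$\sqrt{U{\left(-202 \right)} + y{\left(190,-116 \right)}} = \sqrt{\left(-6 - -202\right) + \left(\frac{60}{-116} - \frac{3 \sqrt{190^{2} + \left(-116\right)^{2}}}{2}\right)} = \sqrt{\left(-6 + 202\right) + \left(60 \left(- \frac{1}{116}\right) - \frac{3 \sqrt{36100 + 13456}}{2}\right)} = \sqrt{196 - \left(\frac{15}{29} + \frac{3 \sqrt{49556}}{2}\right)} = \sqrt{196 - \left(\frac{15}{29} + \frac{3 \cdot 2 \sqrt{12389}}{2}\right)} = \sqrt{196 - \left(\frac{15}{29} + 3 \sqrt{12389}\right)} = \sqrt{\frac{5669}{29} - 3 \sqrt{12389}}$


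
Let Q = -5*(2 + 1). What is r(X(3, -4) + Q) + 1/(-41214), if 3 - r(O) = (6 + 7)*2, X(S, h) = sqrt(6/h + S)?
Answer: -947923/41214 ≈ -23.000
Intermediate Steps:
X(S, h) = sqrt(S + 6/h)
Q = -15 (Q = -5*3 = -15)
r(O) = -23 (r(O) = 3 - (6 + 7)*2 = 3 - 13*2 = 3 - 1*26 = 3 - 26 = -23)
r(X(3, -4) + Q) + 1/(-41214) = -23 + 1/(-41214) = -23 - 1/41214 = -947923/41214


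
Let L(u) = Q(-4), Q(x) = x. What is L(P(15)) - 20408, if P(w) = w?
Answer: -20412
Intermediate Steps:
L(u) = -4
L(P(15)) - 20408 = -4 - 20408 = -20412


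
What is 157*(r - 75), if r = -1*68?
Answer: -22451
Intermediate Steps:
r = -68
157*(r - 75) = 157*(-68 - 75) = 157*(-143) = -22451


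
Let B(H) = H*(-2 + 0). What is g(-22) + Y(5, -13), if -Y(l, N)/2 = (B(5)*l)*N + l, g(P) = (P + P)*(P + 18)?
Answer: -1134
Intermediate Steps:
g(P) = 2*P*(18 + P) (g(P) = (2*P)*(18 + P) = 2*P*(18 + P))
B(H) = -2*H (B(H) = H*(-2) = -2*H)
Y(l, N) = -2*l + 20*N*l (Y(l, N) = -2*(((-2*5)*l)*N + l) = -2*((-10*l)*N + l) = -2*(-10*N*l + l) = -2*(l - 10*N*l) = -2*l + 20*N*l)
g(-22) + Y(5, -13) = 2*(-22)*(18 - 22) + 2*5*(-1 + 10*(-13)) = 2*(-22)*(-4) + 2*5*(-1 - 130) = 176 + 2*5*(-131) = 176 - 1310 = -1134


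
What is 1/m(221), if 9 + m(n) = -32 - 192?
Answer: -1/233 ≈ -0.0042918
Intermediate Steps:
m(n) = -233 (m(n) = -9 + (-32 - 192) = -9 - 224 = -233)
1/m(221) = 1/(-233) = -1/233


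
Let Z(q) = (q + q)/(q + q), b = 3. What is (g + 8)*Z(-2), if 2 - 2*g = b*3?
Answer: 9/2 ≈ 4.5000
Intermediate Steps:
g = -7/2 (g = 1 - 3*3/2 = 1 - ½*9 = 1 - 9/2 = -7/2 ≈ -3.5000)
Z(q) = 1 (Z(q) = (2*q)/((2*q)) = (2*q)*(1/(2*q)) = 1)
(g + 8)*Z(-2) = (-7/2 + 8)*1 = (9/2)*1 = 9/2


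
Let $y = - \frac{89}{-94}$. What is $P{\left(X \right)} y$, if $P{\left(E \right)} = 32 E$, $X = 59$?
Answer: $\frac{84016}{47} \approx 1787.6$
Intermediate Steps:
$y = \frac{89}{94}$ ($y = \left(-89\right) \left(- \frac{1}{94}\right) = \frac{89}{94} \approx 0.94681$)
$P{\left(X \right)} y = 32 \cdot 59 \cdot \frac{89}{94} = 1888 \cdot \frac{89}{94} = \frac{84016}{47}$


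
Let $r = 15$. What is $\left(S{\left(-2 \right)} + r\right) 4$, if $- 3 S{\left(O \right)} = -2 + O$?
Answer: $\frac{196}{3} \approx 65.333$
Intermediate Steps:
$S{\left(O \right)} = \frac{2}{3} - \frac{O}{3}$ ($S{\left(O \right)} = - \frac{-2 + O}{3} = \frac{2}{3} - \frac{O}{3}$)
$\left(S{\left(-2 \right)} + r\right) 4 = \left(\left(\frac{2}{3} - - \frac{2}{3}\right) + 15\right) 4 = \left(\left(\frac{2}{3} + \frac{2}{3}\right) + 15\right) 4 = \left(\frac{4}{3} + 15\right) 4 = \frac{49}{3} \cdot 4 = \frac{196}{3}$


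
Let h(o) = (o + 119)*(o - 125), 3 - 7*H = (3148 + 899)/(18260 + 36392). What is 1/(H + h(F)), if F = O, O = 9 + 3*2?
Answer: -382564/5638833451 ≈ -6.7845e-5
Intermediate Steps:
O = 15 (O = 9 + 6 = 15)
H = 159909/382564 (H = 3/7 - (3148 + 899)/(7*(18260 + 36392)) = 3/7 - 4047/(7*54652) = 3/7 - ⅐*4047/54652 = 3/7 - 4047/382564 = 159909/382564 ≈ 0.41799)
F = 15
h(o) = (-125 + o)*(119 + o) (h(o) = (119 + o)*(-125 + o) = (-125 + o)*(119 + o))
1/(H + h(F)) = 1/(159909/382564 + (-14875 + 15² - 6*15)) = 1/(159909/382564 + (-14875 + 225 - 90)) = 1/(159909/382564 - 14740) = 1/(-5638833451/382564) = -382564/5638833451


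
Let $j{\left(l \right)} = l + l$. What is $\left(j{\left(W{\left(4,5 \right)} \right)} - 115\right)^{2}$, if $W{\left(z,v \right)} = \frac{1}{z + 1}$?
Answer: $\frac{328329}{25} \approx 13133.0$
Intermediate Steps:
$W{\left(z,v \right)} = \frac{1}{1 + z}$
$j{\left(l \right)} = 2 l$
$\left(j{\left(W{\left(4,5 \right)} \right)} - 115\right)^{2} = \left(\frac{2}{1 + 4} - 115\right)^{2} = \left(\frac{2}{5} - 115\right)^{2} = \left(- \frac{573}{5}\right)^{2} = \frac{328329}{25}$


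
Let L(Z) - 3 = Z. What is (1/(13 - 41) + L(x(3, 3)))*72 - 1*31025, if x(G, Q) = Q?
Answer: -214169/7 ≈ -30596.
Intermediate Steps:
L(Z) = 3 + Z
(1/(13 - 41) + L(x(3, 3)))*72 - 1*31025 = (1/(13 - 41) + (3 + 3))*72 - 1*31025 = (1/(-28) + 6)*72 - 31025 = (-1/28 + 6)*72 - 31025 = (167/28)*72 - 31025 = 3006/7 - 31025 = -214169/7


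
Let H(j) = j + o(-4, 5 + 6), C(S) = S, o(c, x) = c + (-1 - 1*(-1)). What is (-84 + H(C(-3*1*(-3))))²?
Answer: 6241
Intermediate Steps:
o(c, x) = c (o(c, x) = c + (-1 + 1) = c + 0 = c)
H(j) = -4 + j (H(j) = j - 4 = -4 + j)
(-84 + H(C(-3*1*(-3))))² = (-84 + (-4 - 3*1*(-3)))² = (-84 + (-4 - 3*(-3)))² = (-84 + (-4 + 9))² = (-84 + 5)² = (-79)² = 6241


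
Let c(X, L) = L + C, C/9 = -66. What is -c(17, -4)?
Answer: 598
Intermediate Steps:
C = -594 (C = 9*(-66) = -594)
c(X, L) = -594 + L (c(X, L) = L - 594 = -594 + L)
-c(17, -4) = -(-594 - 4) = -1*(-598) = 598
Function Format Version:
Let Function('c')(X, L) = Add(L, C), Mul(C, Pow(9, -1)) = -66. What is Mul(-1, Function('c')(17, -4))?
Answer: 598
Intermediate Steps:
C = -594 (C = Mul(9, -66) = -594)
Function('c')(X, L) = Add(-594, L) (Function('c')(X, L) = Add(L, -594) = Add(-594, L))
Mul(-1, Function('c')(17, -4)) = Mul(-1, Add(-594, -4)) = Mul(-1, -598) = 598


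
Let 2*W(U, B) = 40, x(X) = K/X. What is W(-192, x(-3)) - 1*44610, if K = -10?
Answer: -44590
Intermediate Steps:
x(X) = -10/X
W(U, B) = 20 (W(U, B) = (½)*40 = 20)
W(-192, x(-3)) - 1*44610 = 20 - 1*44610 = 20 - 44610 = -44590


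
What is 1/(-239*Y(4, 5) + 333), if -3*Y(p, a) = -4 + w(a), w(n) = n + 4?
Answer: 3/2194 ≈ 0.0013674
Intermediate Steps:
w(n) = 4 + n
Y(p, a) = -a/3 (Y(p, a) = -(-4 + (4 + a))/3 = -a/3)
1/(-239*Y(4, 5) + 333) = 1/(-(-239)*5/3 + 333) = 1/(-239*(-5/3) + 333) = 1/(1195/3 + 333) = 1/(2194/3) = 3/2194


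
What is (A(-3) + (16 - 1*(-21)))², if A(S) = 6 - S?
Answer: 2116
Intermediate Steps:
(A(-3) + (16 - 1*(-21)))² = ((6 - 1*(-3)) + (16 - 1*(-21)))² = ((6 + 3) + (16 + 21))² = (9 + 37)² = 46² = 2116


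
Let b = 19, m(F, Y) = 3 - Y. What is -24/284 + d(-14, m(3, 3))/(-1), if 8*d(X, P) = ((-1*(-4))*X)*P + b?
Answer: -1397/568 ≈ -2.4595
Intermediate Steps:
d(X, P) = 19/8 + P*X/2 (d(X, P) = (((-1*(-4))*X)*P + 19)/8 = ((4*X)*P + 19)/8 = (4*P*X + 19)/8 = (19 + 4*P*X)/8 = 19/8 + P*X/2)
-24/284 + d(-14, m(3, 3))/(-1) = -24/284 + (19/8 + (½)*(3 - 1*3)*(-14))/(-1) = -24*1/284 + (19/8 + (½)*(3 - 3)*(-14))*(-1) = -6/71 + (19/8 + (½)*0*(-14))*(-1) = -6/71 + (19/8 + 0)*(-1) = -6/71 + (19/8)*(-1) = -6/71 - 19/8 = -1397/568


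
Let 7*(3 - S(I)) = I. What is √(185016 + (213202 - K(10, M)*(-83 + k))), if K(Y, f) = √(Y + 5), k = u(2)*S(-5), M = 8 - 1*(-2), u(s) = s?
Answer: √(19512682 + 3703*√15)/7 ≈ 631.28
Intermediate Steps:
S(I) = 3 - I/7
M = 10 (M = 8 + 2 = 10)
k = 52/7 (k = 2*(3 - ⅐*(-5)) = 2*(3 + 5/7) = 2*(26/7) = 52/7 ≈ 7.4286)
K(Y, f) = √(5 + Y)
√(185016 + (213202 - K(10, M)*(-83 + k))) = √(185016 + (213202 - √(5 + 10)*(-83 + 52/7))) = √(185016 + (213202 - √15*(-529)/7)) = √(185016 + (213202 - (-529)*√15/7)) = √(185016 + (213202 + 529*√15/7)) = √(398218 + 529*√15/7)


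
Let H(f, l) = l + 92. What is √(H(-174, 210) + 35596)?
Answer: √35898 ≈ 189.47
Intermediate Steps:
H(f, l) = 92 + l
√(H(-174, 210) + 35596) = √((92 + 210) + 35596) = √(302 + 35596) = √35898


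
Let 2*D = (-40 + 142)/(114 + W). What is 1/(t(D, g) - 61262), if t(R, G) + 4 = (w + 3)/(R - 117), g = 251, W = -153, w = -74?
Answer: -1538/94226185 ≈ -1.6322e-5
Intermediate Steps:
D = -17/13 (D = ((-40 + 142)/(114 - 153))/2 = (102/(-39))/2 = (102*(-1/39))/2 = (½)*(-34/13) = -17/13 ≈ -1.3077)
t(R, G) = -4 - 71/(-117 + R) (t(R, G) = -4 + (-74 + 3)/(R - 117) = -4 - 71/(-117 + R))
1/(t(D, g) - 61262) = 1/((397 - 4*(-17/13))/(-117 - 17/13) - 61262) = 1/((397 + 68/13)/(-1538/13) - 61262) = 1/(-13/1538*5229/13 - 61262) = 1/(-5229/1538 - 61262) = 1/(-94226185/1538) = -1538/94226185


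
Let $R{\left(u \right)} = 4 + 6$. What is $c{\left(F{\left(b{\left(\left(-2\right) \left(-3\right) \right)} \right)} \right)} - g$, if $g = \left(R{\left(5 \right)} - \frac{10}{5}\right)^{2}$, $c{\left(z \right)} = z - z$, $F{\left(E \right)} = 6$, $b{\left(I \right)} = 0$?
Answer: $-64$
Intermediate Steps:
$R{\left(u \right)} = 10$
$c{\left(z \right)} = 0$
$g = 64$ ($g = \left(10 - \frac{10}{5}\right)^{2} = \left(10 - 2\right)^{2} = 8^{2} = 64$)
$c{\left(F{\left(b{\left(\left(-2\right) \left(-3\right) \right)} \right)} \right)} - g = 0 - 64 = -64$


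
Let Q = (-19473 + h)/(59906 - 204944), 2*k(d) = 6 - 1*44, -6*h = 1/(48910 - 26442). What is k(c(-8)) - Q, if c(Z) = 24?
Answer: -374118487561/19552282704 ≈ -19.134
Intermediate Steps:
h = -1/134808 (h = -1/(6*(48910 - 26442)) = -1/6/22468 = -1/6*1/22468 = -1/134808 ≈ -7.4180e-6)
k(d) = -19 (k(d) = (6 - 1*44)/2 = (6 - 44)/2 = (1/2)*(-38) = -19)
Q = 2625116185/19552282704 (Q = (-19473 - 1/134808)/(59906 - 204944) = -2625116185/134808/(-145038) = -2625116185/134808*(-1/145038) = 2625116185/19552282704 ≈ 0.13426)
k(c(-8)) - Q = -19 - 1*2625116185/19552282704 = -19 - 2625116185/19552282704 = -374118487561/19552282704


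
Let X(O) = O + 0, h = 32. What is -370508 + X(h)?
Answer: -370476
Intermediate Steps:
X(O) = O
-370508 + X(h) = -370508 + 32 = -370476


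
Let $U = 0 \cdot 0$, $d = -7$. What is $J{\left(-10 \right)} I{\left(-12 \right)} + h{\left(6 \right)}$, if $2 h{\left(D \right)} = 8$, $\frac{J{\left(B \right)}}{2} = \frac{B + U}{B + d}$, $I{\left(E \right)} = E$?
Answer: $- \frac{172}{17} \approx -10.118$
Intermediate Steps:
$U = 0$
$J{\left(B \right)} = \frac{2 B}{-7 + B}$ ($J{\left(B \right)} = 2 \frac{B + 0}{B - 7} = 2 \frac{B}{-7 + B} = \frac{2 B}{-7 + B}$)
$h{\left(D \right)} = 4$ ($h{\left(D \right)} = \frac{1}{2} \cdot 8 = 4$)
$J{\left(-10 \right)} I{\left(-12 \right)} + h{\left(6 \right)} = 2 \left(-10\right) \frac{1}{-7 - 10} \left(-12\right) + 4 = 2 \left(-10\right) \frac{1}{-17} \left(-12\right) + 4 = 2 \left(-10\right) \left(- \frac{1}{17}\right) \left(-12\right) + 4 = \frac{20}{17} \left(-12\right) + 4 = - \frac{240}{17} + 4 = - \frac{172}{17}$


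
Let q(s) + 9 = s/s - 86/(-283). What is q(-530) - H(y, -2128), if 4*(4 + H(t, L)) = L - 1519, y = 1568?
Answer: 1027917/1132 ≈ 908.05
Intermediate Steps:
H(t, L) = -1535/4 + L/4 (H(t, L) = -4 + (L - 1519)/4 = -4 + (-1519 + L)/4 = -4 + (-1519/4 + L/4) = -1535/4 + L/4)
q(s) = -2178/283 (q(s) = -9 + (s/s - 86/(-283)) = -9 + (1 - 86*(-1/283)) = -9 + (1 + 86/283) = -9 + 369/283 = -2178/283)
q(-530) - H(y, -2128) = -2178/283 - (-1535/4 + (¼)*(-2128)) = -2178/283 - (-1535/4 - 532) = -2178/283 - 1*(-3663/4) = -2178/283 + 3663/4 = 1027917/1132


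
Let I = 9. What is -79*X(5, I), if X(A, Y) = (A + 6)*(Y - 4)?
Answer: -4345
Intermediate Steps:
X(A, Y) = (-4 + Y)*(6 + A) (X(A, Y) = (6 + A)*(-4 + Y) = (-4 + Y)*(6 + A))
-79*X(5, I) = -79*(-24 - 4*5 + 6*9 + 5*9) = -79*(-24 - 20 + 54 + 45) = -79*55 = -4345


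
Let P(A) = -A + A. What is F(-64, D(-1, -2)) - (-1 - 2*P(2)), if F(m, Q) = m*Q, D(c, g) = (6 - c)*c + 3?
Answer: 257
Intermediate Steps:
P(A) = 0
D(c, g) = 3 + c*(6 - c) (D(c, g) = c*(6 - c) + 3 = 3 + c*(6 - c))
F(m, Q) = Q*m
F(-64, D(-1, -2)) - (-1 - 2*P(2)) = (3 - 1*(-1)**2 + 6*(-1))*(-64) - (-1 - 2*0) = (3 - 1*1 - 6)*(-64) - (-1 + 0) = (3 - 1 - 6)*(-64) - 1*(-1) = -4*(-64) + 1 = 256 + 1 = 257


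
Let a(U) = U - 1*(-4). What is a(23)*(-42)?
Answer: -1134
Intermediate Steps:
a(U) = 4 + U (a(U) = U + 4 = 4 + U)
a(23)*(-42) = (4 + 23)*(-42) = 27*(-42) = -1134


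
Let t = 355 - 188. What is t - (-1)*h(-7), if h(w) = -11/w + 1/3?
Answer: 3547/21 ≈ 168.90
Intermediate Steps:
t = 167
h(w) = ⅓ - 11/w (h(w) = -11/w + 1*(⅓) = -11/w + ⅓ = ⅓ - 11/w)
t - (-1)*h(-7) = 167 - (-1)*(⅓)*(-33 - 7)/(-7) = 167 - (-1)*(⅓)*(-⅐)*(-40) = 167 - (-1)*40/21 = 167 - 1*(-40/21) = 167 + 40/21 = 3547/21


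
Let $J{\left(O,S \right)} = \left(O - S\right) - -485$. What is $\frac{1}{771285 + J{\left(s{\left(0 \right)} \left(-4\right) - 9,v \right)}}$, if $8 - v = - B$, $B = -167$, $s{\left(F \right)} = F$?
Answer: $\frac{1}{771920} \approx 1.2955 \cdot 10^{-6}$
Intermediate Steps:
$v = -159$ ($v = 8 - \left(-1\right) \left(-167\right) = 8 - 167 = -159$)
$J{\left(O,S \right)} = 485 + O - S$ ($J{\left(O,S \right)} = \left(O - S\right) + 485 = 485 + O - S$)
$\frac{1}{771285 + J{\left(s{\left(0 \right)} \left(-4\right) - 9,v \right)}} = \frac{1}{771285 + \left(485 + \left(0 \left(-4\right) - 9\right) - -159\right)} = \frac{1}{771285 + \left(485 + \left(0 - 9\right) + 159\right)} = \frac{1}{771285 + \left(485 - 9 + 159\right)} = \frac{1}{771285 + 635} = \frac{1}{771920}$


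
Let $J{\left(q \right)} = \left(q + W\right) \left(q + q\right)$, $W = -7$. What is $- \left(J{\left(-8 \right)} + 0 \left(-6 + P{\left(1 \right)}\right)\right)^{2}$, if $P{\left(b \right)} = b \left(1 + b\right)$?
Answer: $-57600$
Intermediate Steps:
$J{\left(q \right)} = 2 q \left(-7 + q\right)$ ($J{\left(q \right)} = \left(q - 7\right) \left(q + q\right) = \left(-7 + q\right) 2 q = 2 q \left(-7 + q\right)$)
$- \left(J{\left(-8 \right)} + 0 \left(-6 + P{\left(1 \right)}\right)\right)^{2} = - \left(2 \left(-8\right) \left(-7 - 8\right) + 0 \left(-6 + 1 \left(1 + 1\right)\right)\right)^{2} = - \left(2 \left(-8\right) \left(-15\right) + 0 \left(-6 + 1 \cdot 2\right)\right)^{2} = - \left(240 + 0 \left(-6 + 2\right)\right)^{2} = - \left(240 + 0 \left(-4\right)\right)^{2} = - \left(240 + 0\right)^{2} = - 240^{2} = \left(-1\right) 57600 = -57600$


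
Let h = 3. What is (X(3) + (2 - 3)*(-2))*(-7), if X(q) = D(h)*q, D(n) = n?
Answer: -77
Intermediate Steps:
X(q) = 3*q
(X(3) + (2 - 3)*(-2))*(-7) = (3*3 + (2 - 3)*(-2))*(-7) = (9 - 1*(-2))*(-7) = (9 + 2)*(-7) = 11*(-7) = -77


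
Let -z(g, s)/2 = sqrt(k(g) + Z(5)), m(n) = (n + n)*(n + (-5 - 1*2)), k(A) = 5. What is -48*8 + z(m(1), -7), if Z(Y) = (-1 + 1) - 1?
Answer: -388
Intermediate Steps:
Z(Y) = -1 (Z(Y) = 0 - 1 = -1)
m(n) = 2*n*(-7 + n) (m(n) = (2*n)*(n + (-5 - 2)) = (2*n)*(n - 7) = (2*n)*(-7 + n) = 2*n*(-7 + n))
z(g, s) = -4 (z(g, s) = -2*sqrt(5 - 1) = -2*sqrt(4) = -2*2 = -4)
-48*8 + z(m(1), -7) = -48*8 - 4 = -384 - 4 = -388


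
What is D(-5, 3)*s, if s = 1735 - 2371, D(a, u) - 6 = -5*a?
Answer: -19716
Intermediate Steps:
D(a, u) = 6 - 5*a
s = -636
D(-5, 3)*s = (6 - 5*(-5))*(-636) = (6 + 25)*(-636) = 31*(-636) = -19716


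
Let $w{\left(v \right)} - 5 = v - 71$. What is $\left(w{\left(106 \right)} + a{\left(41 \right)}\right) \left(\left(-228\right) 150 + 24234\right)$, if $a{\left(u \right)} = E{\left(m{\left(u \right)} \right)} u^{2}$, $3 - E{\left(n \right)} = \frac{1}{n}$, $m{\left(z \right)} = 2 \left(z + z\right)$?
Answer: $- \frac{101110053}{2} \approx -5.0555 \cdot 10^{7}$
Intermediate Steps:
$w{\left(v \right)} = -66 + v$ ($w{\left(v \right)} = 5 + \left(v - 71\right) = 5 + \left(-71 + v\right) = -66 + v$)
$m{\left(z \right)} = 4 z$ ($m{\left(z \right)} = 2 \cdot 2 z = 4 z$)
$E{\left(n \right)} = 3 - \frac{1}{n}$
$a{\left(u \right)} = u^{2} \left(3 - \frac{1}{4 u}\right)$ ($a{\left(u \right)} = \left(3 - \frac{1}{4 u}\right) u^{2} = u^{2} \left(3 - \frac{1}{4 u}\right)$)
$\left(w{\left(106 \right)} + a{\left(41 \right)}\right) \left(\left(-228\right) 150 + 24234\right) = \left(\left(-66 + 106\right) + \frac{1}{4} \cdot 41 \left(-1 + 12 \cdot 41\right)\right) \left(\left(-228\right) 150 + 24234\right) = \left(40 + \frac{1}{4} \cdot 41 \left(-1 + 492\right)\right) \left(-34200 + 24234\right) = \left(40 + \frac{1}{4} \cdot 41 \cdot 491\right) \left(-9966\right) = \left(40 + \frac{20131}{4}\right) \left(-9966\right) = \frac{20291}{4} \left(-9966\right) = - \frac{101110053}{2}$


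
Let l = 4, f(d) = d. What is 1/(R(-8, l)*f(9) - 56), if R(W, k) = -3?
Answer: -1/83 ≈ -0.012048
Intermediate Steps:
1/(R(-8, l)*f(9) - 56) = 1/(-3*9 - 56) = 1/(-27 - 56) = 1/(-83) = -1/83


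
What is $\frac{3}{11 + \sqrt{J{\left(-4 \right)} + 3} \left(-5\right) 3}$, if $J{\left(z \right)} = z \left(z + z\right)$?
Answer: $- \frac{33}{7754} - \frac{45 \sqrt{35}}{7754} \approx -0.03859$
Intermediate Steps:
$J{\left(z \right)} = 2 z^{2}$ ($J{\left(z \right)} = z 2 z = 2 z^{2}$)
$\frac{3}{11 + \sqrt{J{\left(-4 \right)} + 3} \left(-5\right) 3} = \frac{3}{11 + \sqrt{2 \left(-4\right)^{2} + 3} \left(-5\right) 3} = \frac{3}{11 + \sqrt{2 \cdot 16 + 3} \left(-5\right) 3} = \frac{3}{11 + \sqrt{32 + 3} \left(-5\right) 3} = \frac{3}{11 + \sqrt{35} \left(-5\right) 3} = \frac{3}{11 + - 5 \sqrt{35} \cdot 3} = \frac{3}{11 - 15 \sqrt{35}}$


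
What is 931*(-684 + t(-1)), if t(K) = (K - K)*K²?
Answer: -636804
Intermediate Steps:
t(K) = 0 (t(K) = 0*K² = 0)
931*(-684 + t(-1)) = 931*(-684 + 0) = 931*(-684) = -636804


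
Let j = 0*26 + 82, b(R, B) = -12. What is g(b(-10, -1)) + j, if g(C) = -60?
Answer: 22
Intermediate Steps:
j = 82 (j = 0 + 82 = 82)
g(b(-10, -1)) + j = -60 + 82 = 22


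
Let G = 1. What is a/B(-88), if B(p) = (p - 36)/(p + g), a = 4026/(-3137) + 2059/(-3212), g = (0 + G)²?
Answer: -1686981765/1249429456 ≈ -1.3502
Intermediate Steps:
g = 1 (g = (0 + 1)² = 1² = 1)
a = -19390595/10076044 (a = 4026*(-1/3137) + 2059*(-1/3212) = -4026/3137 - 2059/3212 = -19390595/10076044 ≈ -1.9244)
B(p) = (-36 + p)/(1 + p) (B(p) = (p - 36)/(p + 1) = (-36 + p)/(1 + p))
a/B(-88) = -19390595*(1 - 88)/(-36 - 88)/10076044 = -19390595/(10076044*(-124/(-87))) = -19390595/(10076044*((-1/87*(-124)))) = -19390595/(10076044*124/87) = -19390595/10076044*87/124 = -1686981765/1249429456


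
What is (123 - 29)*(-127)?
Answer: -11938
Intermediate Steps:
(123 - 29)*(-127) = 94*(-127) = -11938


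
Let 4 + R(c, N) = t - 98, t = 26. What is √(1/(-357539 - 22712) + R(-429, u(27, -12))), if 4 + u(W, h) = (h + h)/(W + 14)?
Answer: I*√10988902928327/380251 ≈ 8.7178*I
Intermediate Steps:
u(W, h) = -4 + 2*h/(14 + W) (u(W, h) = -4 + (h + h)/(W + 14) = -4 + (2*h)/(14 + W) = -4 + 2*h/(14 + W))
R(c, N) = -76 (R(c, N) = -4 + (26 - 98) = -4 - 72 = -76)
√(1/(-357539 - 22712) + R(-429, u(27, -12))) = √(1/(-357539 - 22712) - 76) = √(1/(-380251) - 76) = √(-1/380251 - 76) = √(-28899077/380251) = I*√10988902928327/380251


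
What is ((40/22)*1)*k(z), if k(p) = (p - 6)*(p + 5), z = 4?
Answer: -360/11 ≈ -32.727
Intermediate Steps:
k(p) = (-6 + p)*(5 + p)
((40/22)*1)*k(z) = ((40/22)*1)*(-30 + 4**2 - 1*4) = ((40*(1/22))*1)*(-30 + 16 - 4) = ((20/11)*1)*(-18) = (20/11)*(-18) = -360/11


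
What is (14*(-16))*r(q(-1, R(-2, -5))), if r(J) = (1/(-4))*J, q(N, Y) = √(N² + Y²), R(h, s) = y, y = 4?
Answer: 56*√17 ≈ 230.89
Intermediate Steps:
R(h, s) = 4
r(J) = -J/4 (r(J) = (1*(-¼))*J = -J/4)
(14*(-16))*r(q(-1, R(-2, -5))) = (14*(-16))*(-√((-1)² + 4²)/4) = -(-56)*√(1 + 16) = -(-56)*√17 = 56*√17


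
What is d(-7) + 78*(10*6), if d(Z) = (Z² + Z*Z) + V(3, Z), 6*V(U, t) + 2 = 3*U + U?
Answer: 14339/3 ≈ 4779.7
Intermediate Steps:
V(U, t) = -⅓ + 2*U/3 (V(U, t) = -⅓ + (3*U + U)/6 = -⅓ + (4*U)/6 = -⅓ + 2*U/3)
d(Z) = 5/3 + 2*Z² (d(Z) = (Z² + Z*Z) + (-⅓ + (⅔)*3) = (Z² + Z²) + (-⅓ + 2) = 2*Z² + 5/3 = 5/3 + 2*Z²)
d(-7) + 78*(10*6) = (5/3 + 2*(-7)²) + 78*(10*6) = (5/3 + 2*49) + 78*60 = (5/3 + 98) + 4680 = 299/3 + 4680 = 14339/3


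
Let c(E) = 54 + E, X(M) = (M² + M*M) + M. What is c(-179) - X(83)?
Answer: -13986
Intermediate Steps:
X(M) = M + 2*M² (X(M) = (M² + M²) + M = 2*M² + M = M + 2*M²)
c(-179) - X(83) = (54 - 179) - 83*(1 + 2*83) = -125 - 83*(1 + 166) = -125 - 83*167 = -125 - 1*13861 = -125 - 13861 = -13986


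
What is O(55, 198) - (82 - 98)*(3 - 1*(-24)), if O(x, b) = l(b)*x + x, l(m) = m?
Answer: 11377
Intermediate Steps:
O(x, b) = x + b*x (O(x, b) = b*x + x = x + b*x)
O(55, 198) - (82 - 98)*(3 - 1*(-24)) = 55*(1 + 198) - (82 - 98)*(3 - 1*(-24)) = 55*199 - (-16)*(3 + 24) = 10945 - (-16)*27 = 10945 - 1*(-432) = 10945 + 432 = 11377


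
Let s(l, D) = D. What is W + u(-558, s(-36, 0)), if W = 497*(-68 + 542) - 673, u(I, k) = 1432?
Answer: 236337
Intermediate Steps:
W = 234905 (W = 497*474 - 673 = 235578 - 673 = 234905)
W + u(-558, s(-36, 0)) = 234905 + 1432 = 236337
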